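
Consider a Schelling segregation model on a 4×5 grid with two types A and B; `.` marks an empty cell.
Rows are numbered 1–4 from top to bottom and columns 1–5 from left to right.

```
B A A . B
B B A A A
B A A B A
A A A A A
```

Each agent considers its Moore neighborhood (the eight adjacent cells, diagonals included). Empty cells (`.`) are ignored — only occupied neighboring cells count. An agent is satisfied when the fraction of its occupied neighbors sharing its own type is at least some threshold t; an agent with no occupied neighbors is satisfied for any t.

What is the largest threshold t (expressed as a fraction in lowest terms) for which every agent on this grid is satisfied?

(1,1)B 2/3
(1,2)A 2/5
(1,3)A 3/4
(1,5)B 0/2
(2,1)B 3/5
(2,2)B 3/8
(2,3)A 5/7
(2,4)A 5/7
(2,5)A 2/4
(3,1)B 2/5
(3,2)A 5/8
(3,3)A 6/8
(3,4)B 0/8
(3,5)A 4/5
(4,1)A 2/3
(4,2)A 4/5
(4,3)A 4/5
(4,4)A 4/5
(4,5)A 2/3
The smallest same-type fraction is 0/2 at (1,5), which reduces to 0/1. Any threshold above that leaves this agent unsatisfied.

0/1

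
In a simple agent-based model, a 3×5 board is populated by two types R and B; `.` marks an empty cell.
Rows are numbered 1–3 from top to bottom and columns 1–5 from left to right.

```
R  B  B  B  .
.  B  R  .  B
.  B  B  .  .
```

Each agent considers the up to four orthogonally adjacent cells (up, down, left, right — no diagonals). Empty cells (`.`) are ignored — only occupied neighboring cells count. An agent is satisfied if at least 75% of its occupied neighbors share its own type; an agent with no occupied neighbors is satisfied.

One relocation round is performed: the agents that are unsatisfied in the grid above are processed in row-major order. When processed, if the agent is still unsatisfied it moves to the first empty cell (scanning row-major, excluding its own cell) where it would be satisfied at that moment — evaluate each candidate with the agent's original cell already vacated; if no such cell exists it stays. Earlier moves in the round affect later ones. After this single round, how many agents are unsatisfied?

0

Initially unsatisfied (in order): (1,1), (1,2), (1,3), (2,2), (2,3), (3,3).
  (1,1): no empty cell satisfies it; stays.
  (1,2) → (1,5).
  (1,3) → (3,1).
  (2,2) → (3,4).
  (2,3) → (1,2).
  (3,3): now satisfied by earlier moves; stays.
Resulting grid:
R R . B B
. . . . B
B B B B .
All satisfied now.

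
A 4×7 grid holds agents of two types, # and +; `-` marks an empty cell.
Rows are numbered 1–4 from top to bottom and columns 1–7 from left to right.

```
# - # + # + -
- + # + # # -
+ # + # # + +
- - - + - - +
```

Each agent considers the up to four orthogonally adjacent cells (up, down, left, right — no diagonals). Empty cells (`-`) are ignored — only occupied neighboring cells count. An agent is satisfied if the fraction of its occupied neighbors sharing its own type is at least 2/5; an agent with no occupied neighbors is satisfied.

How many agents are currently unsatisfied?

13

Row 1: (1,1)# 0/0 satisfied · (1,3)# 1/2 satisfied · (1,4)+ 1/3 not · (1,5)# 1/3 not · (1,6)+ 0/2 not
Row 2: (2,2)+ 0/2 not · (2,3)# 1/4 not · (2,4)+ 1/4 not · (2,5)# 3/4 satisfied · (2,6)# 1/3 not
Row 3: (3,1)+ 0/1 not · (3,2)# 0/3 not · (3,3)+ 0/3 not · (3,4)# 1/4 not · (3,5)# 2/3 satisfied · (3,6)+ 1/3 not · (3,7)+ 2/2 satisfied
Row 4: (4,4)+ 0/1 not · (4,7)+ 1/1 satisfied
Unsatisfied: (1,4), (1,5), (1,6), (2,2), (2,3), (2,4), (2,6), (3,1), (3,2), (3,3), (3,4), (3,6), (4,4) — 13 in total.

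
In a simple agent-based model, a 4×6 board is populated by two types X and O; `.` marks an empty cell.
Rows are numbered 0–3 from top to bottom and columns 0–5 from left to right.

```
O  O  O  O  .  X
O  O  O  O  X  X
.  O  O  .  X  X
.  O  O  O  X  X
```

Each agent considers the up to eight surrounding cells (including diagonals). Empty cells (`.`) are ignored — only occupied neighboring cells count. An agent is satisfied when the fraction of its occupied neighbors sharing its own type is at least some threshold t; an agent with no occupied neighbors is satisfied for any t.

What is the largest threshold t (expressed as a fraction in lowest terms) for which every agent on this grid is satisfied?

Row 0: (0,0)O 3/3 · (0,1)O 5/5 · (0,2)O 5/5 · (0,3)O 3/4 · (0,5)X 2/2
Row 1: (1,0)O 4/4 · (1,1)O 7/7 · (1,2)O 7/7 · (1,3)O 4/6 · (1,4)X 4/6 · (1,5)X 4/4
Row 2: (2,1)O 6/6 · (2,2)O 7/7 · (2,4)X 5/7 · (2,5)X 5/5
Row 3: (3,1)O 3/3 · (3,2)O 4/4 · (3,3)O 2/4 · (3,4)X 3/4 · (3,5)X 3/3
The smallest same-type fraction is 2/4 at (3,3), which reduces to 1/2. Any threshold above that leaves this agent unsatisfied.

1/2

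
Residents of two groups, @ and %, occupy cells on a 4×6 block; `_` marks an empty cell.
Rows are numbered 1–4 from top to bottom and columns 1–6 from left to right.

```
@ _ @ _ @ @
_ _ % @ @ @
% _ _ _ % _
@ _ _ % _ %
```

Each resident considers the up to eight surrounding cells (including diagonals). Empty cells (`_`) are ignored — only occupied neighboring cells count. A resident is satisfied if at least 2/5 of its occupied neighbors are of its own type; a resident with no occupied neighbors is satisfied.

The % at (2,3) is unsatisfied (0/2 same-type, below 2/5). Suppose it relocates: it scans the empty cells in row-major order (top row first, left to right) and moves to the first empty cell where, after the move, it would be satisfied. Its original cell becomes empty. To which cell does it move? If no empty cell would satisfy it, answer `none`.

Vacating (2,3). Empty cells in order:
  (1,2): 0/2 same-type → still unsatisfied.
  (1,4): 0/4 same-type → still unsatisfied.
  (2,1): 1/2 same-type → satisfied — stop here.

(2,1)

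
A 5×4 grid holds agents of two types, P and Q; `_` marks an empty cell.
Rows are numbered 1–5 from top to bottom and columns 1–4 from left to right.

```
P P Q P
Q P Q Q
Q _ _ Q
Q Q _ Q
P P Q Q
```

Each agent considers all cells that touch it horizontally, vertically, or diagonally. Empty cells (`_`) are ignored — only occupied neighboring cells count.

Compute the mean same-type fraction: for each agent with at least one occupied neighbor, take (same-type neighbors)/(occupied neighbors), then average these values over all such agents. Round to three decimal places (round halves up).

0.558

(1,1)P 2/3
(1,2)P 2/5
(1,3)Q 2/5
(1,4)P 0/3
(2,1)Q 1/4
(2,2)P 2/6
(2,3)Q 3/6
(2,4)Q 3/4
(3,1)Q 3/4
(3,4)Q 3/3
(4,1)Q 2/4
(4,2)Q 3/5
(4,4)Q 3/3
(5,1)P 1/3
(5,2)P 1/4
(5,3)Q 3/4
(5,4)Q 2/2
Sum over 17 agents: 2/3 + 2/5 + 2/5 + 0/3 + 1/4 + 2/6 + 3/6 + 3/4 + 3/4 + 3/3 + 2/4 + 3/5 + 3/3 + 1/3 + 1/4 + 3/4 + 2/2 = 569/60; mean = 569/60 ÷ 17 = 569/1020 = 0.557843… → 0.558.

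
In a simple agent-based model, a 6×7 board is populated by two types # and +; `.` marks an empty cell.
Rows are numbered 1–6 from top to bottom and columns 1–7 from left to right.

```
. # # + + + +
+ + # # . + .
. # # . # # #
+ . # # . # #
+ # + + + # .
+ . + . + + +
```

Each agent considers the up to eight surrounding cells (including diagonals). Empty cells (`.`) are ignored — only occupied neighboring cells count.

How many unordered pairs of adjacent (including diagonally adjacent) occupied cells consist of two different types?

Scan each occupied cell's neighbors to the right and below (and the two forward diagonals) so each pair is counted once.
From row 1: 7 unlike of 17 pairs (running 7/17).
From row 2: 7 unlike of 13 pairs (running 14/30).
From row 3: 1 unlike of 13 pairs (running 15/43).
From row 4: 7 unlike of 13 pairs (running 22/56).
From row 5: 8 unlike of 16 pairs (running 30/72).
From row 6: 0 unlike of 2 pairs (running 30/74).
Total adjacent occupied pairs: 74; unlike-type pairs: 30.

30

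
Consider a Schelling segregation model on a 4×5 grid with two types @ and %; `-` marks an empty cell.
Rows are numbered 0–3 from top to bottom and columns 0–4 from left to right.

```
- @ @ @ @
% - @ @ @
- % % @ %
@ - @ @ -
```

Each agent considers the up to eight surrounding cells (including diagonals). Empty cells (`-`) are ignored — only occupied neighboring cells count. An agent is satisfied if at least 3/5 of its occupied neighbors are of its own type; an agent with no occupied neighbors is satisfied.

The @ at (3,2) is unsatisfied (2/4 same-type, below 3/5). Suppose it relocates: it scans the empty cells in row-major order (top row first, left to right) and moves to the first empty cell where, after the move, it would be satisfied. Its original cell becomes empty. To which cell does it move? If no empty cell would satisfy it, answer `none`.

Vacating (3,2). Empty cells in order:
  (0,0): 1/2 same-type → still unsatisfied.
  (1,1): 3/6 same-type → still unsatisfied.
  (2,0): 1/3 same-type → still unsatisfied.
  (3,1): 1/3 same-type → still unsatisfied.
  (3,4): 2/3 same-type → satisfied — stop here.

(3,4)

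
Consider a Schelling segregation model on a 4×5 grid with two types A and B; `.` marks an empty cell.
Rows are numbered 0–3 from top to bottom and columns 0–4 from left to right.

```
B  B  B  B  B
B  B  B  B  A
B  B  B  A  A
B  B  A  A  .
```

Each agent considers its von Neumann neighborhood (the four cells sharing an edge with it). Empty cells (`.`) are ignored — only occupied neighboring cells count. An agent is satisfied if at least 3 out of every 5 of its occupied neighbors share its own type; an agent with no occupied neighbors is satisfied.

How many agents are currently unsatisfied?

6

(0,0)B 2/2 ok
(0,1)B 3/3 ok
(0,2)B 3/3 ok
(0,3)B 3/3 ok
(0,4)B 1/2 unhappy
(1,0)B 3/3 ok
(1,1)B 4/4 ok
(1,2)B 4/4 ok
(1,3)B 2/4 unhappy
(1,4)A 1/3 unhappy
(2,0)B 3/3 ok
(2,1)B 4/4 ok
(2,2)B 2/4 unhappy
(2,3)A 2/4 unhappy
(2,4)A 2/2 ok
(3,0)B 2/2 ok
(3,1)B 2/3 ok
(3,2)A 1/3 unhappy
(3,3)A 2/2 ok
Unsatisfied: (0,4), (1,3), (1,4), (2,2), (2,3), (3,2) — 6 in total.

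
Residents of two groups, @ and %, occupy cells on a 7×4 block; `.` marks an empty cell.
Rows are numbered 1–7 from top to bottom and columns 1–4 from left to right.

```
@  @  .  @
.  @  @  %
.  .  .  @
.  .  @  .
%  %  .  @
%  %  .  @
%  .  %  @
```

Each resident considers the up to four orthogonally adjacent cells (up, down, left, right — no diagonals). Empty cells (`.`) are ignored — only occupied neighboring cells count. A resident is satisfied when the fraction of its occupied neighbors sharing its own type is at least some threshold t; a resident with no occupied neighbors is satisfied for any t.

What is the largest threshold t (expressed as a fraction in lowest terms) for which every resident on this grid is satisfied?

0/1

(1,1)@ 1/1
(1,2)@ 2/2
(1,4)@ 0/1
(2,2)@ 2/2
(2,3)@ 1/2
(2,4)% 0/3
(3,4)@ 0/1
(4,3)@ — no occupied neighbors
(5,1)% 2/2
(5,2)% 2/2
(5,4)@ 1/1
(6,1)% 3/3
(6,2)% 2/2
(6,4)@ 2/2
(7,1)% 1/1
(7,3)% 0/1
(7,4)@ 1/2
The smallest same-type fraction is 0/1 at (1,4), which reduces to 0/1. Any threshold above that leaves this resident unsatisfied.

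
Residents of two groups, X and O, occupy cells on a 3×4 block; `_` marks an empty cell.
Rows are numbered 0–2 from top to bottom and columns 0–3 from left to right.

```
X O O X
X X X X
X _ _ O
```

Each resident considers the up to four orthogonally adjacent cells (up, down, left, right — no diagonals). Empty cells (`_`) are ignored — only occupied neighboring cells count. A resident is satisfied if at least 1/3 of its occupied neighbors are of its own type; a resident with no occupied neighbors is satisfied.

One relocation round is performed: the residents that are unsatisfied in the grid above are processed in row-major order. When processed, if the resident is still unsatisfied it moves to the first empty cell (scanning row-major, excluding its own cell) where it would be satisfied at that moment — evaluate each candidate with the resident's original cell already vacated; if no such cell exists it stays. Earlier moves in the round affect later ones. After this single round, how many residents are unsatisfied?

1

Initially unsatisfied (in order): (2,3).
  (2,3): no empty cell satisfies it; stays.
Resulting grid:
X O O X
X X X X
X _ _ O
Unsatisfied now: (2,3).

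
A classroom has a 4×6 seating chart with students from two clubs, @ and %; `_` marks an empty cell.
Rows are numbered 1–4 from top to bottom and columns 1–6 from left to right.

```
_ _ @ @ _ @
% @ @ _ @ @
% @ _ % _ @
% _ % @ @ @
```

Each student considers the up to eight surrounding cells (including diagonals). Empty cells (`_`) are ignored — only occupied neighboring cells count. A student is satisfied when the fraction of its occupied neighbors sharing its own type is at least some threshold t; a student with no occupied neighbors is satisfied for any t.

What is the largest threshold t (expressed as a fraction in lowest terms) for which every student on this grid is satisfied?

Row 1: (1,3)@ 3/3 · (1,4)@ 3/3 · (1,6)@ 2/2
Row 2: (2,1)% 1/3 · (2,2)@ 3/5 · (2,3)@ 4/5 · (2,5)@ 4/5 · (2,6)@ 3/3
Row 3: (3,1)% 2/4 · (3,2)@ 2/6 · (3,4)% 1/5 · (3,6)@ 4/4
Row 4: (4,1)% 1/2 · (4,3)% 1/3 · (4,4)@ 1/3 · (4,5)@ 3/4 · (4,6)@ 2/2
The smallest same-type fraction is 1/5 at (3,4), which reduces to 1/5. Any threshold above that leaves this student unsatisfied.

1/5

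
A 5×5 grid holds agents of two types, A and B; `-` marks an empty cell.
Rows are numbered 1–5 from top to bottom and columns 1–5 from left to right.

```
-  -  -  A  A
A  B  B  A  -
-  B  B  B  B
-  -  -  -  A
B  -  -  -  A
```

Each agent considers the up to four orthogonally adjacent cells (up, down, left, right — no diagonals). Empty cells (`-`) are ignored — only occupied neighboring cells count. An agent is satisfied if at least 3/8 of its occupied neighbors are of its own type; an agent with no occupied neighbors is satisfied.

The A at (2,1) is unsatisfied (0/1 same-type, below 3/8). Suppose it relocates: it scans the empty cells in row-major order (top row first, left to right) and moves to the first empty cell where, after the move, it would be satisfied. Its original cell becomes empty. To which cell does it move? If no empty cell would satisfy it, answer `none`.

(1,1)

Vacating (2,1). Empty cells in order:
  (1,1): 0/0 same-type → satisfied — stop here.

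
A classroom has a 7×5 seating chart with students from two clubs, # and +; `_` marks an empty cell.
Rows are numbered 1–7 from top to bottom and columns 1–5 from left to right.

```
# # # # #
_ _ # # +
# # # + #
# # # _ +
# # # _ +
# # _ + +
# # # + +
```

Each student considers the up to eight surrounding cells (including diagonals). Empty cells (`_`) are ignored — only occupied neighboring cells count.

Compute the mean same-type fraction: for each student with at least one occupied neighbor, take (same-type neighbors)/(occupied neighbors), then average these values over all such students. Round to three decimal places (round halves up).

0.829

(1,1)# 1/1
(1,2)# 3/3
(1,3)# 4/4
(1,4)# 4/5
(1,5)# 2/3
(2,3)# 6/7
(2,4)# 6/8
(2,5)+ 1/5
(3,1)# 3/3
(3,2)# 6/6
(3,3)# 5/6
(3,4)+ 2/7
(3,5)# 1/4
(4,1)# 5/5
(4,2)# 8/8
(4,3)# 5/6
(4,5)+ 2/3
(5,1)# 5/5
(5,2)# 7/7
(5,3)# 4/5
(5,5)+ 3/3
(6,1)# 5/5
(6,2)# 7/7
(6,4)+ 4/6
(6,5)+ 4/4
(7,1)# 3/3
(7,2)# 4/4
(7,3)# 2/4
(7,4)+ 3/4
(7,5)+ 3/3
Sum over 30 students: 1/1 + 3/3 + 4/4 + 4/5 + 2/3 + 6/7 + 6/8 + 1/5 + 3/3 + 6/6 + 5/6 + 2/7 + 1/4 + 5/5 + 8/8 + 5/6 + 2/3 + 5/5 + 7/7 + 4/5 + 3/3 + 5/5 + 7/7 + 4/6 + 4/4 + 3/3 + 4/4 + 2/4 + 3/4 + 3/3 = 10441/420; mean = 10441/420 ÷ 30 = 10441/12600 = 0.828650… → 0.829.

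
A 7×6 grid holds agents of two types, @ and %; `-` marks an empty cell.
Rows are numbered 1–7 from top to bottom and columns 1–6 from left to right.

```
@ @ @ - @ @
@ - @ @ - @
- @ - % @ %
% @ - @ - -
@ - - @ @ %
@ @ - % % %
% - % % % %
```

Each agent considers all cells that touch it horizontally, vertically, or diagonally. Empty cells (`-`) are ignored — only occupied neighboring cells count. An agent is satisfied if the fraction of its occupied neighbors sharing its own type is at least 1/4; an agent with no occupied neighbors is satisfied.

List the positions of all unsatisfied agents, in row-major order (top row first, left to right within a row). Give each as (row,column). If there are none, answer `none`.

Row 1: (1,1)@ 2/2 ✓ · (1,2)@ 4/4 ✓ · (1,3)@ 3/3 ✓ · (1,5)@ 3/3 ✓ · (1,6)@ 2/2 ✓
Row 2: (2,1)@ 3/3 ✓ · (2,3)@ 4/5 ✓ · (2,4)@ 4/5 ✓ · (2,6)@ 3/4 ✓
Row 3: (3,2)@ 3/4 ✓ · (3,4)% 0/4 ✗ · (3,5)@ 3/5 ✓ · (3,6)% 0/2 ✗
Row 4: (4,1)% 0/3 ✗ · (4,2)@ 2/3 ✓ · (4,4)@ 3/4 ✓
Row 5: (5,1)@ 3/4 ✓ · (5,4)@ 2/4 ✓ · (5,5)@ 2/6 ✓ · (5,6)% 2/3 ✓
Row 6: (6,1)@ 2/3 ✓ · (6,2)@ 2/4 ✓ · (6,4)% 4/6 ✓ · (6,5)% 6/8 ✓ · (6,6)% 4/5 ✓
Row 7: (7,1)% 0/2 ✗ · (7,3)% 2/3 ✓ · (7,4)% 4/4 ✓ · (7,5)% 5/5 ✓ · (7,6)% 3/3 ✓

(3,4), (3,6), (4,1), (7,1)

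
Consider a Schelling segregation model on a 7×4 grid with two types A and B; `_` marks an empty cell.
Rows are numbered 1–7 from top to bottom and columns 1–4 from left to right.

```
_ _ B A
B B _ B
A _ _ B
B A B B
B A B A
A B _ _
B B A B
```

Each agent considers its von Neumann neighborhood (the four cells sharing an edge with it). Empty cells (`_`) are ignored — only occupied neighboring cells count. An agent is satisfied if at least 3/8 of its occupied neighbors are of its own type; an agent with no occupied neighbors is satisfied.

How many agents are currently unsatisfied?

13

Row 1: (1,3)B 0/1 not · (1,4)A 0/2 not
Row 2: (2,1)B 1/2 satisfied · (2,2)B 1/1 satisfied · (2,4)B 1/2 satisfied
Row 3: (3,1)A 0/2 not · (3,4)B 2/2 satisfied
Row 4: (4,1)B 1/3 not · (4,2)A 1/3 not · (4,3)B 2/3 satisfied · (4,4)B 2/3 satisfied
Row 5: (5,1)B 1/3 not · (5,2)A 1/4 not · (5,3)B 1/3 not · (5,4)A 0/2 not
Row 6: (6,1)A 0/3 not · (6,2)B 1/3 not
Row 7: (7,1)B 1/2 satisfied · (7,2)B 2/3 satisfied · (7,3)A 0/2 not · (7,4)B 0/1 not
Unsatisfied: (1,3), (1,4), (3,1), (4,1), (4,2), (5,1), (5,2), (5,3), (5,4), (6,1), (6,2), (7,3), (7,4) — 13 in total.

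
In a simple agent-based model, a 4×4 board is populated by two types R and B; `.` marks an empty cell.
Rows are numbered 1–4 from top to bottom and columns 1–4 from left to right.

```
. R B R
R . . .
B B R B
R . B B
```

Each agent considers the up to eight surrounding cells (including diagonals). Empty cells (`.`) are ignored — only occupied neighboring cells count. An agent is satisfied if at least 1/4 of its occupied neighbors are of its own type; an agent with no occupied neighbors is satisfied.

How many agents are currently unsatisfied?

4

Row 1: (1,2)R 1/2 satisfied · (1,3)B 0/2 not · (1,4)R 0/1 not
Row 2: (2,1)R 1/3 satisfied
Row 3: (3,1)B 1/3 satisfied · (3,2)B 2/5 satisfied · (3,3)R 0/4 not · (3,4)B 2/3 satisfied
Row 4: (4,1)R 0/2 not · (4,3)B 3/4 satisfied · (4,4)B 2/3 satisfied
Unsatisfied: (1,3), (1,4), (3,3), (4,1) — 4 in total.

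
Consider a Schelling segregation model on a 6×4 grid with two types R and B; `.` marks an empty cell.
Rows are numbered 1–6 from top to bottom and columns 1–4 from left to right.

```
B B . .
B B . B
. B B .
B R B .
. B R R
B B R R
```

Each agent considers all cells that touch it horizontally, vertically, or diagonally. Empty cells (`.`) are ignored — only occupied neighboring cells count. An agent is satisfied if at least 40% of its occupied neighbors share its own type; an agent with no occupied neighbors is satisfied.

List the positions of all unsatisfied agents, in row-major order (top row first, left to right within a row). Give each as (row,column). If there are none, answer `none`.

(1,1)B 3/3 ok
(1,2)B 3/3 ok
(2,1)B 4/4 ok
(2,2)B 5/5 ok
(2,4)B 1/1 ok
(3,2)B 5/6 ok
(3,3)B 4/5 ok
(4,1)B 2/3 ok
(4,2)R 1/6 unhappy
(4,3)B 3/6 ok
(5,2)B 4/7 ok
(5,3)R 4/7 ok
(5,4)R 3/4 ok
(6,1)B 2/2 ok
(6,2)B 2/4 ok
(6,3)R 3/5 ok
(6,4)R 3/3 ok

(4,2)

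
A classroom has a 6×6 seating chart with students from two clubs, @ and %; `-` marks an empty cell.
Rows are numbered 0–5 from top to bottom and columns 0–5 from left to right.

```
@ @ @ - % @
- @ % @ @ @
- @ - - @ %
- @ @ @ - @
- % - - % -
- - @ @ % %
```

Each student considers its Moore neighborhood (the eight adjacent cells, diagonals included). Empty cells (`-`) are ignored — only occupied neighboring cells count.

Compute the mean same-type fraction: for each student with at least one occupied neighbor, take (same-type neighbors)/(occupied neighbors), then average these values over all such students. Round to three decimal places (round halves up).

0.554

(0,0)@ 2/2
(0,1)@ 3/4
(0,2)@ 3/4
(0,4)% 0/4
(0,5)@ 2/3
(1,1)@ 4/5
(1,2)% 0/5
(1,3)@ 3/5
(1,4)@ 4/6
(1,5)@ 3/5
(2,1)@ 3/4
(2,4)@ 5/6
(2,5)% 0/4
(3,1)@ 2/3
(3,2)@ 3/4
(3,3)@ 2/3
(3,5)@ 1/3
(4,1)% 0/3
(4,4)% 2/5
(5,2)@ 1/2
(5,3)@ 1/3
(5,4)% 2/3
(5,5)% 2/2
Sum over 23 students: 2/2 + 3/4 + 3/4 + 0/4 + 2/3 + 4/5 + 0/5 + 3/5 + 4/6 + 3/5 + 3/4 + 5/6 + 0/4 + 2/3 + 3/4 + 2/3 + 1/3 + 0/3 + 2/5 + 1/2 + 1/3 + 2/3 + 2/2 = 191/15; mean = 191/15 ÷ 23 = 191/345 = 0.553623… → 0.554.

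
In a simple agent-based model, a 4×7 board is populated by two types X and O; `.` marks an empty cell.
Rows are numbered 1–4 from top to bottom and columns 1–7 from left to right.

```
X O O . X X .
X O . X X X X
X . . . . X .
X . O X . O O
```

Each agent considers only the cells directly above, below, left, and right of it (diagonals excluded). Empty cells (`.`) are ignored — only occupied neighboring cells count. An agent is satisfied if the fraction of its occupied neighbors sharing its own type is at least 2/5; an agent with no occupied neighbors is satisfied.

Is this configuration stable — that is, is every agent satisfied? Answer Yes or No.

No

(1,1)X 1/2 ✓
(1,2)O 2/3 ✓
(1,3)O 1/1 ✓
(1,5)X 2/2 ✓
(1,6)X 2/2 ✓
(2,1)X 2/3 ✓
(2,2)O 1/2 ✓
(2,4)X 1/1 ✓
(2,5)X 3/3 ✓
(2,6)X 4/4 ✓
(2,7)X 1/1 ✓
(3,1)X 2/2 ✓
(3,6)X 1/2 ✓
(4,1)X 1/1 ✓
(4,3)O 0/1 ✗
(4,4)X 0/1 ✗
(4,6)O 1/2 ✓
(4,7)O 1/1 ✓
For instance (4,3) has only 0/1 same-type neighbors, below 2/5.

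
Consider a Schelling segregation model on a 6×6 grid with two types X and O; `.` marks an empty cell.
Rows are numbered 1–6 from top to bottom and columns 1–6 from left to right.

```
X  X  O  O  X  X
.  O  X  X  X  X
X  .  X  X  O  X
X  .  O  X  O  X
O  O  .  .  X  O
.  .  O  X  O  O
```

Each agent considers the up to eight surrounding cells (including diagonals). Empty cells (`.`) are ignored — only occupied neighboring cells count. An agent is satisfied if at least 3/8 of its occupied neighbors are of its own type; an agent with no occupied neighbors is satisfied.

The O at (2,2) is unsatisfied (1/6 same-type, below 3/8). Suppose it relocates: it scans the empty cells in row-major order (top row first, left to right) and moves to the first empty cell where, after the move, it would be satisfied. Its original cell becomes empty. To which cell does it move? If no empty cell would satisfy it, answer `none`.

Vacating (2,2). Empty cells in order:
  (2,1): 0/3 same-type → still unsatisfied.
  (3,2): 1/5 same-type → still unsatisfied.
  (4,2): 3/6 same-type → satisfied — stop here.

(4,2)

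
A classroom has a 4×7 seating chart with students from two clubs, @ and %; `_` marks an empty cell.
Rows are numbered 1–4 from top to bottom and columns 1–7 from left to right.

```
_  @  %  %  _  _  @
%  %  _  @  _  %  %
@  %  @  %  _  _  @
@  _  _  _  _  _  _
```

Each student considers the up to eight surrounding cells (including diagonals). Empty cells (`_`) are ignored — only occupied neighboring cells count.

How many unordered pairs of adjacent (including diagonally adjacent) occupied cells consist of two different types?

Scan each occupied cell's neighbors to the right and below (and the two forward diagonals) so each pair is counted once.
From row 1: 7 unlike of 9 pairs (running 7/9).
From row 2: 6 unlike of 11 pairs (running 13/20).
From row 3: 4 unlike of 5 pairs (running 17/25).
Total adjacent occupied pairs: 25; unlike-type pairs: 17.

17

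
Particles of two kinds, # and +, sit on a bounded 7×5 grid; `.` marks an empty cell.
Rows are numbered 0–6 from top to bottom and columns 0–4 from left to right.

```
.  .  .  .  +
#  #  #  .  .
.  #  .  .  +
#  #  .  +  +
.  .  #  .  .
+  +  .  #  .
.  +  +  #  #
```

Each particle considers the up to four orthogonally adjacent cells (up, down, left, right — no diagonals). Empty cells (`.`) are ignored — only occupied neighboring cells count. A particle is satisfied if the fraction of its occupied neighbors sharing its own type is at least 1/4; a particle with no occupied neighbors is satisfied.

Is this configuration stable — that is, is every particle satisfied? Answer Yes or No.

Yes

(0,4)+ 0/0 ok
(1,0)# 1/1 ok
(1,1)# 3/3 ok
(1,2)# 1/1 ok
(2,1)# 2/2 ok
(2,4)+ 1/1 ok
(3,0)# 1/1 ok
(3,1)# 2/2 ok
(3,3)+ 1/1 ok
(3,4)+ 2/2 ok
(4,2)# 0/0 ok
(5,0)+ 1/1 ok
(5,1)+ 2/2 ok
(5,3)# 1/1 ok
(6,1)+ 2/2 ok
(6,2)+ 1/2 ok
(6,3)# 2/3 ok
(6,4)# 1/1 ok
All meet the threshold, so the configuration is stable.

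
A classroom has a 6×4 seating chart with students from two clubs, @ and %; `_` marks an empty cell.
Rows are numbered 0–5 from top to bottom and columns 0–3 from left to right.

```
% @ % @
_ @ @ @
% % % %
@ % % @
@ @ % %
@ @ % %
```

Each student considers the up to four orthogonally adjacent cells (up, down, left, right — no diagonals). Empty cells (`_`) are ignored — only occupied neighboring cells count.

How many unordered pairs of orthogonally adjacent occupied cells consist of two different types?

15

Scan each occupied cell's neighbors to the right and below so each pair is counted once.
From row 0: 4 unlike of 6 pairs (running 4/6).
From row 1: 3 unlike of 5 pairs (running 7/11).
From row 2: 2 unlike of 7 pairs (running 9/18).
From row 3: 4 unlike of 7 pairs (running 13/25).
From row 4: 1 unlike of 7 pairs (running 14/32).
From row 5: 1 unlike of 3 pairs (running 15/35).
Total adjacent occupied pairs: 35; unlike-type pairs: 15.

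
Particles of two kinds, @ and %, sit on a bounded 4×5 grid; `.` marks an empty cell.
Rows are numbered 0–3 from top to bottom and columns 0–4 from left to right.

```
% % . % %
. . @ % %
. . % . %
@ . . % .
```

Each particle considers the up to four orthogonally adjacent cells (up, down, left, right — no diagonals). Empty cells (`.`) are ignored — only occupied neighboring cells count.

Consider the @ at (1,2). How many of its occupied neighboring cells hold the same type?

Occupied neighbors of (1,2): (2,2)=%, (1,3)=%.
Same type (@): 0 of 2.

0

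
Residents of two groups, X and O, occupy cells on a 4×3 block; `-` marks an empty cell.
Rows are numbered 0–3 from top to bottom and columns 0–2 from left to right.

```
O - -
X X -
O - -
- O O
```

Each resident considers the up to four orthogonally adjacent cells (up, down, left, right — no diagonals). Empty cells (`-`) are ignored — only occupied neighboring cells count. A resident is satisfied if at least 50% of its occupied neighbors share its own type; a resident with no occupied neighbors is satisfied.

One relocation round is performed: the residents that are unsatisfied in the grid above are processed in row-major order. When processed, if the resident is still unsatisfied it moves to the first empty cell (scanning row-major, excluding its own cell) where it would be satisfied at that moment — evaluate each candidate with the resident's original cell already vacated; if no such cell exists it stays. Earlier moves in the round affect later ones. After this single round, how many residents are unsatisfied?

Initially unsatisfied (in order): (0,0), (1,0), (2,0).
  (0,0) → (0,2).
  (1,0): now satisfied by earlier moves; stays.
  (2,0) → (0,1).
Resulting grid:
- O O
X X -
- - -
- O O
All satisfied now.

0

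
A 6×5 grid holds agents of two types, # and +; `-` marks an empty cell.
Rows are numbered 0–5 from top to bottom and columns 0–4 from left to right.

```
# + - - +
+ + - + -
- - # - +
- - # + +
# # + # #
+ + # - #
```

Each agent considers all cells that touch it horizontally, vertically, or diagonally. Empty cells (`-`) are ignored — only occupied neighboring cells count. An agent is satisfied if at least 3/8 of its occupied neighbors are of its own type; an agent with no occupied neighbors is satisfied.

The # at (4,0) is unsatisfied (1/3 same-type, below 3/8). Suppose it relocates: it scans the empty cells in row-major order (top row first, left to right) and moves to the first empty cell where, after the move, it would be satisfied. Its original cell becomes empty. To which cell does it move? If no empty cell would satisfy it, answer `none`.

Vacating (4,0). Empty cells in order:
  (0,2): 0/3 same-type → still unsatisfied.
  (0,3): 0/2 same-type → still unsatisfied.
  (1,2): 1/4 same-type → still unsatisfied.
  (1,4): 0/3 same-type → still unsatisfied.
  (2,0): 0/2 same-type → still unsatisfied.
  (2,1): 2/4 same-type → satisfied — stop here.

(2,1)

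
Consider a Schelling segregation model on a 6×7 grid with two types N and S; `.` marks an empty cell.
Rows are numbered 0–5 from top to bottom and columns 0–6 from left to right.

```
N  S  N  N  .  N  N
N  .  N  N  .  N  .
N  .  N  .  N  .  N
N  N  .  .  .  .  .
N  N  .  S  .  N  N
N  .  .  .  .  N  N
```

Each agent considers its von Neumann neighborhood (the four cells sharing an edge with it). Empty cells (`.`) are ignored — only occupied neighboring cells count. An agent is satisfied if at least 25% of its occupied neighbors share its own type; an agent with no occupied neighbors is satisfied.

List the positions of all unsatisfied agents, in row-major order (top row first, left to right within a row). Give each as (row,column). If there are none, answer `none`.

(0,0)N 1/2 ✓
(0,1)S 0/2 ✗
(0,2)N 2/3 ✓
(0,3)N 2/2 ✓
(0,5)N 2/2 ✓
(0,6)N 1/1 ✓
(1,0)N 2/2 ✓
(1,2)N 3/3 ✓
(1,3)N 2/2 ✓
(1,5)N 1/1 ✓
(2,0)N 2/2 ✓
(2,2)N 1/1 ✓
(2,4)N 0/0 ✓
(2,6)N 0/0 ✓
(3,0)N 3/3 ✓
(3,1)N 2/2 ✓
(4,0)N 3/3 ✓
(4,1)N 2/2 ✓
(4,3)S 0/0 ✓
(4,5)N 2/2 ✓
(4,6)N 2/2 ✓
(5,0)N 1/1 ✓
(5,5)N 2/2 ✓
(5,6)N 2/2 ✓

(0,1)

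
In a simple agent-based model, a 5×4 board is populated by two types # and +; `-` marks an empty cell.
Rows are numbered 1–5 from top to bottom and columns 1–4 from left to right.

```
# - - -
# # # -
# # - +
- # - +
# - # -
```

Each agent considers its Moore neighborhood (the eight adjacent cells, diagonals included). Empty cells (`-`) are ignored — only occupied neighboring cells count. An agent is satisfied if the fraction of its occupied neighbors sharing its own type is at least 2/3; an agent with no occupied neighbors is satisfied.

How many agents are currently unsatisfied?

Row 1: (1,1)# 2/2 ok
Row 2: (2,1)# 4/4 ok · (2,2)# 5/5 ok · (2,3)# 2/3 ok
Row 3: (3,1)# 4/4 ok · (3,2)# 5/5 ok · (3,4)+ 1/2 unhappy
Row 4: (4,2)# 4/4 ok · (4,4)+ 1/2 unhappy
Row 5: (5,1)# 1/1 ok · (5,3)# 1/2 unhappy
Unsatisfied: (3,4), (4,4), (5,3) — 3 in total.

3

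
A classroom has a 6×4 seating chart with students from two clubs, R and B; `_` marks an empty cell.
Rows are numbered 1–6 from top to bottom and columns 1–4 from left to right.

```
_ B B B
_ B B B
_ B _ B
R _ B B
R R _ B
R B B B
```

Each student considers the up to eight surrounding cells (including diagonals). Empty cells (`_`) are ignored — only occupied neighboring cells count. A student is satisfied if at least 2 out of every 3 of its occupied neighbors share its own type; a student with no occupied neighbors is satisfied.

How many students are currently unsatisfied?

Row 1: (1,2)B 3/3 ok · (1,3)B 5/5 ok · (1,4)B 3/3 ok
Row 2: (2,2)B 4/4 ok · (2,3)B 7/7 ok · (2,4)B 4/4 ok
Row 3: (3,2)B 3/4 ok · (3,4)B 4/4 ok
Row 4: (4,1)R 2/3 ok · (4,3)B 4/5 ok · (4,4)B 3/3 ok
Row 5: (5,1)R 3/4 ok · (5,2)R 3/6 unhappy · (5,4)B 4/4 ok
Row 6: (6,1)R 2/3 ok · (6,2)B 1/4 unhappy · (6,3)B 3/4 ok · (6,4)B 2/2 ok
Unsatisfied: (5,2), (6,2) — 2 in total.

2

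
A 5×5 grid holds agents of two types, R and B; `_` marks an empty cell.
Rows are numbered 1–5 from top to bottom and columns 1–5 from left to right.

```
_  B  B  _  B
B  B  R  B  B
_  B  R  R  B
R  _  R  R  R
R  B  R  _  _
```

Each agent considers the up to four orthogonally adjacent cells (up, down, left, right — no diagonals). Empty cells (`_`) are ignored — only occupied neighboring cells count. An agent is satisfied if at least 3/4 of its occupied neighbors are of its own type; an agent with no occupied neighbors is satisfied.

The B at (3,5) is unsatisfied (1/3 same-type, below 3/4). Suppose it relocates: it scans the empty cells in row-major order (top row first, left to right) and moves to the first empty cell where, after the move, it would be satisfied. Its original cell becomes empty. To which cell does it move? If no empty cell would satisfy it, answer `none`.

(1,1)

Vacating (3,5). Empty cells in order:
  (1,1): 2/2 same-type → satisfied — stop here.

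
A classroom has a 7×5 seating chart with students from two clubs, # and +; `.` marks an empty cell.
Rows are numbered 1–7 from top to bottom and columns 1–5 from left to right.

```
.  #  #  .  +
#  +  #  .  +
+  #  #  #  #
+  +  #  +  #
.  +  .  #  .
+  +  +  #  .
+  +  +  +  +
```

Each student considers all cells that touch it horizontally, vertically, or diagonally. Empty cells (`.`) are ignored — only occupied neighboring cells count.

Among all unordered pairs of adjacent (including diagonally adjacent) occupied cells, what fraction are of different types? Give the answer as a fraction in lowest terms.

26/69

Scan each occupied cell's neighbors to the right and below (and the two forward diagonals) so each pair is counted once.
Row 1: #(1,2)–#(1,3)= #(1,2)–+(2,2)≠ #(1,2)–#(2,3)= #(1,2)–#(2,1)= #(1,3)–#(2,3)= #(1,3)–+(2,2)≠ +(1,5)–+(2,5)=  → 2/7 unlike.
Row 2: #(2,1)–+(2,2)≠ #(2,1)–+(3,1)≠ #(2,1)–#(3,2)= +(2,2)–#(2,3)≠ +(2,2)–#(3,2)≠ +(2,2)–#(3,3)≠ +(2,2)–+(3,1)= #(2,3)–#(3,3)= #(2,3)–#(3,4)= #(2,3)–#(3,2)= +(2,5)–#(3,5)≠ +(2,5)–#(3,4)≠  → 7/12 unlike.
Row 3: +(3,1)–#(3,2)≠ +(3,1)–+(4,1)= +(3,1)–+(4,2)= #(3,2)–#(3,3)= #(3,2)–+(4,2)≠ #(3,2)–#(4,3)= #(3,2)–+(4,1)≠ #(3,3)–#(3,4)= #(3,3)–#(4,3)= #(3,3)–+(4,4)≠ #(3,3)–+(4,2)≠ #(3,4)–#(3,5)= #(3,4)–+(4,4)≠ #(3,4)–#(4,5)= #(3,4)–#(4,3)= #(3,5)–#(4,5)= #(3,5)–+(4,4)≠  → 7/17 unlike.
Row 4: +(4,1)–+(4,2)= +(4,1)–+(5,2)= +(4,2)–#(4,3)≠ +(4,2)–+(5,2)= #(4,3)–+(4,4)≠ #(4,3)–#(5,4)= #(4,3)–+(5,2)≠ +(4,4)–#(4,5)≠ +(4,4)–#(5,4)≠ #(4,5)–#(5,4)=  → 5/10 unlike.
Row 5: +(5,2)–+(6,2)= +(5,2)–+(6,3)= +(5,2)–+(6,1)= #(5,4)–#(6,4)= #(5,4)–+(6,3)≠  → 1/5 unlike.
Row 6: +(6,1)–+(6,2)= +(6,1)–+(7,1)= +(6,1)–+(7,2)= +(6,2)–+(6,3)= +(6,2)–+(7,2)= +(6,2)–+(7,3)= +(6,2)–+(7,1)= +(6,3)–#(6,4)≠ +(6,3)–+(7,3)= +(6,3)–+(7,4)= +(6,3)–+(7,2)= #(6,4)–+(7,4)≠ #(6,4)–+(7,5)≠ #(6,4)–+(7,3)≠  → 4/14 unlike.
Row 7: +(7,1)–+(7,2)= +(7,2)–+(7,3)= +(7,3)–+(7,4)= +(7,4)–+(7,5)=  → 0/4 unlike.
Total adjacent occupied pairs: 69; unlike-type pairs: 26.
26/69 is already in lowest terms.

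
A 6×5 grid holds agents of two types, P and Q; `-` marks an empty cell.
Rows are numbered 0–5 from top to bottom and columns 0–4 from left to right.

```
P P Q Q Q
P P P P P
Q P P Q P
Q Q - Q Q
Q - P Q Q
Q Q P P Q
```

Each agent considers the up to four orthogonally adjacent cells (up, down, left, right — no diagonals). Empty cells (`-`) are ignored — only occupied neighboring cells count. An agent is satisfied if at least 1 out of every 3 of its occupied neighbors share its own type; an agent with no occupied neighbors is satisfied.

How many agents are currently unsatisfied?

Row 0: (0,0)P 2/2 satisfied · (0,1)P 2/3 satisfied · (0,2)Q 1/3 satisfied · (0,3)Q 2/3 satisfied · (0,4)Q 1/2 satisfied
Row 1: (1,0)P 2/3 satisfied · (1,1)P 4/4 satisfied · (1,2)P 3/4 satisfied · (1,3)P 2/4 satisfied · (1,4)P 2/3 satisfied
Row 2: (2,0)Q 1/3 satisfied · (2,1)P 2/4 satisfied · (2,2)P 2/3 satisfied · (2,3)Q 1/4 not · (2,4)P 1/3 satisfied
Row 3: (3,0)Q 3/3 satisfied · (3,1)Q 1/2 satisfied · (3,3)Q 3/3 satisfied · (3,4)Q 2/3 satisfied
Row 4: (4,0)Q 2/2 satisfied · (4,2)P 1/2 satisfied · (4,3)Q 2/4 satisfied · (4,4)Q 3/3 satisfied
Row 5: (5,0)Q 2/2 satisfied · (5,1)Q 1/2 satisfied · (5,2)P 2/3 satisfied · (5,3)P 1/3 satisfied · (5,4)Q 1/2 satisfied
Unsatisfied: (2,3) — 1 in total.

1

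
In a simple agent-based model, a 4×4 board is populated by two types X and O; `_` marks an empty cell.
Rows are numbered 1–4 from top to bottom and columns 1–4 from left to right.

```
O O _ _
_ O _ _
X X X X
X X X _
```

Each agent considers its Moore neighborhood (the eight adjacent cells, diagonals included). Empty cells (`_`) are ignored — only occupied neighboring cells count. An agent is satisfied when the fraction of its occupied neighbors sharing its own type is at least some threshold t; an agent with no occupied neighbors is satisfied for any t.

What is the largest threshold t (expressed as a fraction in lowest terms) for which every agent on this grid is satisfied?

(1,1)O 2/2
(1,2)O 2/2
(2,2)O 2/5
(3,1)X 3/4
(3,2)X 5/6
(3,3)X 4/5
(3,4)X 2/2
(4,1)X 3/3
(4,2)X 5/5
(4,3)X 4/4
The smallest same-type fraction is 2/5 at (2,2), which reduces to 2/5. Any threshold above that leaves this agent unsatisfied.

2/5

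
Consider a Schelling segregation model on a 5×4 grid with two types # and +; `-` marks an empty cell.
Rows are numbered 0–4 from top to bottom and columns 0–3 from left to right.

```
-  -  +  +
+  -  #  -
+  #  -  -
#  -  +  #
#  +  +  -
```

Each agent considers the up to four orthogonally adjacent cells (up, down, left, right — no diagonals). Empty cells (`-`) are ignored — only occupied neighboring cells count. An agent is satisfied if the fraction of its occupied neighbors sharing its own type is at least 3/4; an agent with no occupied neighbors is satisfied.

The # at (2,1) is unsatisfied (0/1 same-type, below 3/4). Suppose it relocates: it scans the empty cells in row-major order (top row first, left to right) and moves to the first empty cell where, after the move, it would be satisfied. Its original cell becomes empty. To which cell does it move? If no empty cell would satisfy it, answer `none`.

(2,3)

Vacating (2,1). Empty cells in order:
  (0,0): 0/1 same-type → still unsatisfied.
  (0,1): 0/1 same-type → still unsatisfied.
  (1,1): 1/2 same-type → still unsatisfied.
  (1,3): 1/2 same-type → still unsatisfied.
  (2,2): 1/2 same-type → still unsatisfied.
  (2,3): 1/1 same-type → satisfied — stop here.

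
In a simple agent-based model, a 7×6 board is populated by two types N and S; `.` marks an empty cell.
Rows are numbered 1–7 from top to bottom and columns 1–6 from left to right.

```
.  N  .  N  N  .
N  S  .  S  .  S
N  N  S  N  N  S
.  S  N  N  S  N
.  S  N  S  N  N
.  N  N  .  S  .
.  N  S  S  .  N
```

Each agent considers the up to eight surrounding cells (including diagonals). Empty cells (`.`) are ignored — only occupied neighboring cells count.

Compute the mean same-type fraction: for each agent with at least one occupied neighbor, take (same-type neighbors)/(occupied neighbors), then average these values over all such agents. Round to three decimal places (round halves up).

0.435

(1,2)N 1/2
(1,4)N 1/2
(1,5)N 1/3
(2,1)N 3/4
(2,2)S 1/5
(2,4)S 1/5
(2,6)S 1/3
(3,1)N 2/4
(3,2)N 3/6
(3,3)S 3/7
(3,4)N 3/6
(3,5)N 3/7
(3,6)S 2/4
(4,2)S 2/6
(4,3)N 4/8
(4,4)N 5/8
(4,5)S 2/8
(4,6)N 3/5
(5,2)S 1/5
(5,3)N 4/7
(5,4)S 2/7
(5,5)N 3/6
(5,6)N 2/4
(6,2)N 3/5
(6,3)N 3/7
(6,5)S 2/5
(7,2)N 2/3
(7,3)S 1/4
(7,4)S 2/3
(7,6)N 0/1
Sum over 30 agents: 1/2 + 1/2 + 1/3 + 3/4 + 1/5 + 1/5 + 1/3 + 2/4 + 3/6 + 3/7 + 3/6 + 3/7 + 2/4 + 2/6 + 4/8 + 5/8 + 2/8 + 3/5 + 1/5 + 4/7 + 2/7 + 3/6 + 2/4 + 3/5 + 3/7 + 2/5 + 2/3 + 1/4 + 2/3 + 0/1 = 10963/840; mean = 10963/840 ÷ 30 = 10963/25200 = 0.435039… → 0.435.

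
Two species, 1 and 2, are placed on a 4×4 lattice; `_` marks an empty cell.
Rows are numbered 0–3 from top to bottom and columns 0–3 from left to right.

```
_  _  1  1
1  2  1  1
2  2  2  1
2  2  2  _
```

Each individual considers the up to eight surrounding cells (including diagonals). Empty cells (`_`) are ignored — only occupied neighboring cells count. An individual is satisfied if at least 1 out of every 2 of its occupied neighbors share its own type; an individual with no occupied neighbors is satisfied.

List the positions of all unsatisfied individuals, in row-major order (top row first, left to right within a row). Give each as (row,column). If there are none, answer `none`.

(1,0)

Row 0: (0,2)1 3/4 satisfied · (0,3)1 3/3 satisfied
Row 1: (1,0)1 0/3 not · (1,1)2 3/6 satisfied · (1,2)1 4/7 satisfied · (1,3)1 4/5 satisfied
Row 2: (2,0)2 4/5 satisfied · (2,1)2 6/8 satisfied · (2,2)2 4/7 satisfied · (2,3)1 2/4 satisfied
Row 3: (3,0)2 3/3 satisfied · (3,1)2 5/5 satisfied · (3,2)2 3/4 satisfied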